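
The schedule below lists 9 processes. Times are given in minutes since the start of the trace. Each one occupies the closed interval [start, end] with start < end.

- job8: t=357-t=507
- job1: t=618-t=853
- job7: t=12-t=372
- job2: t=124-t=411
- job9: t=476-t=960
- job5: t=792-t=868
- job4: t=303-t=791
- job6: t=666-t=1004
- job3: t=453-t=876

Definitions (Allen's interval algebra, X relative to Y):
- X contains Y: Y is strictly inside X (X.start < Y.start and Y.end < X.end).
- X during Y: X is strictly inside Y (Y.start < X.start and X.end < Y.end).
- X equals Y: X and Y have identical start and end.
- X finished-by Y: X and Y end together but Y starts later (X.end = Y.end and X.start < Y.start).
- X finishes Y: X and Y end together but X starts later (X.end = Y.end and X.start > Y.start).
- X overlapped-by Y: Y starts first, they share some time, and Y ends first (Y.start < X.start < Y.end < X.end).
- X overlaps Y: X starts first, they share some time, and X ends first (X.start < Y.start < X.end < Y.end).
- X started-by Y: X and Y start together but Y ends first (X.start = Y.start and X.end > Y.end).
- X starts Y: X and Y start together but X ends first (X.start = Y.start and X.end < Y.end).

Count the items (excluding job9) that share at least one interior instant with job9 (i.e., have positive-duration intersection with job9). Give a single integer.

6

Target job9 = [t=476, t=960].
job1 [t=618, t=853] → during → counts.
job2 [t=124, t=411] → before → no.
job3 [t=453, t=876] → overlaps → counts.
job4 [t=303, t=791] → overlaps → counts.
job5 [t=792, t=868] → during → counts.
job6 [t=666, t=1004] → overlapped-by → counts.
job7 [t=12, t=372] → before → no.
job8 [t=357, t=507] → overlaps → counts.
Total: 6.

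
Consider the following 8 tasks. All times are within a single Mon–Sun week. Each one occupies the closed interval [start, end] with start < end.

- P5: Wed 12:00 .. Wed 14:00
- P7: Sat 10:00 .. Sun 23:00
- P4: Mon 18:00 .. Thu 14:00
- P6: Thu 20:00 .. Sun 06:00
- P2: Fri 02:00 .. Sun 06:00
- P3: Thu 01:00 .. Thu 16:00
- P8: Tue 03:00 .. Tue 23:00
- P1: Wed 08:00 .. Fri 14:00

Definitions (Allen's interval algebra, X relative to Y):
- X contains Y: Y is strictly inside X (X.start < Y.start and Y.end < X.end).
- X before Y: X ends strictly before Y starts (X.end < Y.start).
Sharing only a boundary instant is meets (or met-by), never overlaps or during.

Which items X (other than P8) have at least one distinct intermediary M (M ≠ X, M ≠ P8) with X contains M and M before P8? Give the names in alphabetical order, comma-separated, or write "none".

Target P8 = [Tue 03:00, Tue 23:00].
Intermediaries M with M before P8: none.
Union: none.

none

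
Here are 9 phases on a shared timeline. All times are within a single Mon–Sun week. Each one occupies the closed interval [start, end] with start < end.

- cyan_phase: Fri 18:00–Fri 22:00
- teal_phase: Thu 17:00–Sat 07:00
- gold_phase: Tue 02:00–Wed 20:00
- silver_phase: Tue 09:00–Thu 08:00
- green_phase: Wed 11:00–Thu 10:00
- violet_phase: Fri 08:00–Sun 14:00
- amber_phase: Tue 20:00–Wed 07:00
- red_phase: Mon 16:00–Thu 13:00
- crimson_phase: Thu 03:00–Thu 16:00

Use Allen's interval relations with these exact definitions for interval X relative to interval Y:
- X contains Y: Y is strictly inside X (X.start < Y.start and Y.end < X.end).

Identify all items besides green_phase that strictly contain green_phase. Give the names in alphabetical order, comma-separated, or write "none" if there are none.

Target green_phase = [Wed 11:00, Thu 10:00].
amber_phase [Tue 20:00, Wed 07:00] → before → no.
crimson_phase [Thu 03:00, Thu 16:00] → overlapped-by → no.
cyan_phase [Fri 18:00, Fri 22:00] → after → no.
gold_phase [Tue 02:00, Wed 20:00] → overlaps → no.
red_phase [Mon 16:00, Thu 13:00] → contains → yes.
silver_phase [Tue 09:00, Thu 08:00] → overlaps → no.
teal_phase [Thu 17:00, Sat 07:00] → after → no.
violet_phase [Fri 08:00, Sun 14:00] → after → no.
Result: red_phase.

red_phase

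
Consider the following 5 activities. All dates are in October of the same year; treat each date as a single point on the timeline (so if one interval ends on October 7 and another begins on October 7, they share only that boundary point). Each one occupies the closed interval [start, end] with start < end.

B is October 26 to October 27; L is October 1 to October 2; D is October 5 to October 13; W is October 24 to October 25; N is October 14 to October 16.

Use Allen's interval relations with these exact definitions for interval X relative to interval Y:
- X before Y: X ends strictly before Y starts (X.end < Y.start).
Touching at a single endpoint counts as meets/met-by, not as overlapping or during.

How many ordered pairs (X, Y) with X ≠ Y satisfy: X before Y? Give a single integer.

Checking all 20 ordered pairs for relation 'before'; matching pairs in alphabetical order:
(D, B): D before B ✓
(D, N): D before N ✓
(D, W): D before W ✓
(L, B): L before B ✓
(L, D): L before D ✓
(L, N): L before N ✓
(L, W): L before W ✓
(N, B): N before B ✓
(N, W): N before W ✓
(W, B): W before B ✓
Count: 10.

10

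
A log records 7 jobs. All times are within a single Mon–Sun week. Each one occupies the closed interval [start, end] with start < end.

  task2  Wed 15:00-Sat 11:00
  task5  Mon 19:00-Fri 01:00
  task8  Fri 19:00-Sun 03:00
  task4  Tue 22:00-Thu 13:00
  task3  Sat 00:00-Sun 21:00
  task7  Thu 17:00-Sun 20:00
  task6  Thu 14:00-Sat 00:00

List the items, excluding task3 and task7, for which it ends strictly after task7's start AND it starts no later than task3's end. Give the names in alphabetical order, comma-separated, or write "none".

Conditions: its end is strictly after task7's start (X.end > Thu 17:00) AND its start is no later than task3's end (X.start <= Sun 21:00).
task2: end Sat 11:00 > Thu 17:00? ✓; start Wed 15:00 <= Sun 21:00? ✓ → yes.
task4: end Thu 13:00 > Thu 17:00? ✗; start Tue 22:00 <= Sun 21:00? ✓ → no.
task5: end Fri 01:00 > Thu 17:00? ✓; start Mon 19:00 <= Sun 21:00? ✓ → yes.
task6: end Sat 00:00 > Thu 17:00? ✓; start Thu 14:00 <= Sun 21:00? ✓ → yes.
task8: end Sun 03:00 > Thu 17:00? ✓; start Fri 19:00 <= Sun 21:00? ✓ → yes.
Result: task2, task5, task6, task8.

task2, task5, task6, task8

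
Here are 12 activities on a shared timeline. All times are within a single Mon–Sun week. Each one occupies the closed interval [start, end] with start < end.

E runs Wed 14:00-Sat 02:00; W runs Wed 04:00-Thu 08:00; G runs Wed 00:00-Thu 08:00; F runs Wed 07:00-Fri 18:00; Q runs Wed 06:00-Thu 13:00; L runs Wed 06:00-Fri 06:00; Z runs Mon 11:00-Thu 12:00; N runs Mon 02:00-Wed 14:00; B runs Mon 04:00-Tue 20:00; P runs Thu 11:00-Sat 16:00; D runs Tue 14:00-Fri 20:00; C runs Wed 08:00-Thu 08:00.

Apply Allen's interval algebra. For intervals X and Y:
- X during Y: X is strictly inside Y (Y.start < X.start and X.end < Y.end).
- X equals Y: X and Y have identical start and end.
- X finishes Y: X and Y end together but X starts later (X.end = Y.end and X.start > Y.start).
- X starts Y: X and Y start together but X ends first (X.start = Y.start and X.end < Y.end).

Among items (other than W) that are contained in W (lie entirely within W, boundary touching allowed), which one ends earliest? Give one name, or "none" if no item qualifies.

C

Target W = [Wed 04:00, Thu 08:00].
B [Mon 04:00, Tue 20:00] → before → excluded.
C [Wed 08:00, Thu 08:00] → finishes → candidate.
D [Tue 14:00, Fri 20:00] → contains → excluded.
E [Wed 14:00, Sat 02:00] → overlapped-by → excluded.
F [Wed 07:00, Fri 18:00] → overlapped-by → excluded.
G [Wed 00:00, Thu 08:00] → finished-by → excluded.
L [Wed 06:00, Fri 06:00] → overlapped-by → excluded.
N [Mon 02:00, Wed 14:00] → overlaps → excluded.
P [Thu 11:00, Sat 16:00] → after → excluded.
Q [Wed 06:00, Thu 13:00] → overlapped-by → excluded.
Z [Mon 11:00, Thu 12:00] → contains → excluded.
Among candidates, earliest end is Thu 08:00 → C.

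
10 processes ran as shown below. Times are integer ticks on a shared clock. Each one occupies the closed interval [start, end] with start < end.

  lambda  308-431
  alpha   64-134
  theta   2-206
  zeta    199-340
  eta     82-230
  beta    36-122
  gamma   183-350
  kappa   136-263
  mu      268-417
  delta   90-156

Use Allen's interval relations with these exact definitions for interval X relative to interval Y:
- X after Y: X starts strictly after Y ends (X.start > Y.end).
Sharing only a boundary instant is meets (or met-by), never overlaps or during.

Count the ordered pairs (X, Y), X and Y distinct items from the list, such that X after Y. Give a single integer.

Checking all 90 ordered pairs for relation 'after'; matching pairs in alphabetical order:
(gamma, alpha): gamma after alpha ✓
(gamma, beta): gamma after beta ✓
(gamma, delta): gamma after delta ✓
(kappa, alpha): kappa after alpha ✓
(kappa, beta): kappa after beta ✓
(lambda, alpha): lambda after alpha ✓
(lambda, beta): lambda after beta ✓
(lambda, delta): lambda after delta ✓
(lambda, eta): lambda after eta ✓
(lambda, kappa): lambda after kappa ✓
(lambda, theta): lambda after theta ✓
(mu, alpha): mu after alpha ✓
(mu, beta): mu after beta ✓
(mu, delta): mu after delta ✓
(mu, eta): mu after eta ✓
(mu, kappa): mu after kappa ✓
(mu, theta): mu after theta ✓
(zeta, alpha): zeta after alpha ✓
(zeta, beta): zeta after beta ✓
(zeta, delta): zeta after delta ✓
Count: 20.

20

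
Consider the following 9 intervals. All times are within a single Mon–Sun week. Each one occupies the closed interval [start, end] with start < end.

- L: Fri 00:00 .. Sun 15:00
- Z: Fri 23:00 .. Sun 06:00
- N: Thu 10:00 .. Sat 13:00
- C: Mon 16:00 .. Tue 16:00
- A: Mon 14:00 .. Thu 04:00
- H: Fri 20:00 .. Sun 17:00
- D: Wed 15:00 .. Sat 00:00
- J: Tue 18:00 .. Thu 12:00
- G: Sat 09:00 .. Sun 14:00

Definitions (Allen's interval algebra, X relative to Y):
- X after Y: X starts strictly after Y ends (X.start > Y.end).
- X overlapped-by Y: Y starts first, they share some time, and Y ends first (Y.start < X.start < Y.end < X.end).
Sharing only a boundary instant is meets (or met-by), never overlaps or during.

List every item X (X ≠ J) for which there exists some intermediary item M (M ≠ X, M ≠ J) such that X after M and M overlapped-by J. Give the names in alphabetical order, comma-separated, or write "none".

Target J = [Tue 18:00, Thu 12:00].
Intermediaries M with M overlapped-by J: D, N.
Via D — items with X after D: G.
Via N — items with X after N: none.
Union: G.

G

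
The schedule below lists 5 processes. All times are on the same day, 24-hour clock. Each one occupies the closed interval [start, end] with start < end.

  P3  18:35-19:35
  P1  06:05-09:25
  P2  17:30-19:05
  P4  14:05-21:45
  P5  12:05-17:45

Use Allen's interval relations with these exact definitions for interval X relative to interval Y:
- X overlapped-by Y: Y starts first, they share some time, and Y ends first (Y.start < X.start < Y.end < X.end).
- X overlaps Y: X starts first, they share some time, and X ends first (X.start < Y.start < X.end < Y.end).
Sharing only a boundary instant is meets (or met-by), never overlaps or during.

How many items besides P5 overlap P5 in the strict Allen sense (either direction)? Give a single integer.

2

Target P5 = [12:05, 17:45].
P1 [06:05, 09:25] → before → no.
P2 [17:30, 19:05] → overlapped-by → counts.
P3 [18:35, 19:35] → after → no.
P4 [14:05, 21:45] → overlapped-by → counts.
Total: 2.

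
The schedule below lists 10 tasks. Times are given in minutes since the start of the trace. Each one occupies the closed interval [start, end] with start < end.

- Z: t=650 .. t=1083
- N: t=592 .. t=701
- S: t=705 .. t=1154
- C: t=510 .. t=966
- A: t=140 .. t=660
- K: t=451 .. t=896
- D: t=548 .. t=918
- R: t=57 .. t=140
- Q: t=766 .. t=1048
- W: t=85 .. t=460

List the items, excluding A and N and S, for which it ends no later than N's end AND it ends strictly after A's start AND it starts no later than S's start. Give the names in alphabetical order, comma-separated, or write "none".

W

Conditions: its end is no later than N's end (X.end <= t=701) AND its end is strictly after A's start (X.end > t=140) AND its start is no later than S's start (X.start <= t=705).
C: end t=966 <= t=701? ✗; end t=966 > t=140? ✓; start t=510 <= t=705? ✓ → no.
D: end t=918 <= t=701? ✗; end t=918 > t=140? ✓; start t=548 <= t=705? ✓ → no.
K: end t=896 <= t=701? ✗; end t=896 > t=140? ✓; start t=451 <= t=705? ✓ → no.
Q: end t=1048 <= t=701? ✗; end t=1048 > t=140? ✓; start t=766 <= t=705? ✗ → no.
R: end t=140 <= t=701? ✓; end t=140 > t=140? ✗; start t=57 <= t=705? ✓ → no.
W: end t=460 <= t=701? ✓; end t=460 > t=140? ✓; start t=85 <= t=705? ✓ → yes.
Z: end t=1083 <= t=701? ✗; end t=1083 > t=140? ✓; start t=650 <= t=705? ✓ → no.
Result: W.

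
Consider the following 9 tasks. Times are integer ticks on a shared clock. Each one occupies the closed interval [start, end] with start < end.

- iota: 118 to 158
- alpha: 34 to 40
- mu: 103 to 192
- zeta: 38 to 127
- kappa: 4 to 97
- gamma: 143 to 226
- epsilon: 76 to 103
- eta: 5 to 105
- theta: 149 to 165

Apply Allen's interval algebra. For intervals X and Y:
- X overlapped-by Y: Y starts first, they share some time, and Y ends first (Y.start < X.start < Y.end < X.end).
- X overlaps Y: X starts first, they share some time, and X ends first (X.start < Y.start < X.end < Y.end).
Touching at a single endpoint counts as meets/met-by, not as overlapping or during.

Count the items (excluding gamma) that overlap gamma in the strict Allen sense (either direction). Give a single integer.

2

Target gamma = [143, 226].
alpha [34, 40] → before → no.
epsilon [76, 103] → before → no.
eta [5, 105] → before → no.
iota [118, 158] → overlaps → counts.
kappa [4, 97] → before → no.
mu [103, 192] → overlaps → counts.
theta [149, 165] → during → no.
zeta [38, 127] → before → no.
Total: 2.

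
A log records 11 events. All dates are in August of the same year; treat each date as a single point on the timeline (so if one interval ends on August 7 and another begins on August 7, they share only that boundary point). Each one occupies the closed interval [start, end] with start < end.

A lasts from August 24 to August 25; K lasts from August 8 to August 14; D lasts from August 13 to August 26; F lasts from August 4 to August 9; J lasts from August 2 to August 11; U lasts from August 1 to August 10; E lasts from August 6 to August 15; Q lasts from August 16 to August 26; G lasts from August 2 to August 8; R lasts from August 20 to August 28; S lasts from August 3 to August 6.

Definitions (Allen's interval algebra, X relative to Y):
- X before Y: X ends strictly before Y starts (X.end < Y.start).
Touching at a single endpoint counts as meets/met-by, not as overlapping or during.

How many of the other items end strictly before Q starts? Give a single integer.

7

Target Q = [August 16, August 26].
A [August 24, August 25] → during → no.
D [August 13, August 26] → finished-by → no.
E [August 6, August 15] → before → counts.
F [August 4, August 9] → before → counts.
G [August 2, August 8] → before → counts.
J [August 2, August 11] → before → counts.
K [August 8, August 14] → before → counts.
R [August 20, August 28] → overlapped-by → no.
S [August 3, August 6] → before → counts.
U [August 1, August 10] → before → counts.
Total: 7.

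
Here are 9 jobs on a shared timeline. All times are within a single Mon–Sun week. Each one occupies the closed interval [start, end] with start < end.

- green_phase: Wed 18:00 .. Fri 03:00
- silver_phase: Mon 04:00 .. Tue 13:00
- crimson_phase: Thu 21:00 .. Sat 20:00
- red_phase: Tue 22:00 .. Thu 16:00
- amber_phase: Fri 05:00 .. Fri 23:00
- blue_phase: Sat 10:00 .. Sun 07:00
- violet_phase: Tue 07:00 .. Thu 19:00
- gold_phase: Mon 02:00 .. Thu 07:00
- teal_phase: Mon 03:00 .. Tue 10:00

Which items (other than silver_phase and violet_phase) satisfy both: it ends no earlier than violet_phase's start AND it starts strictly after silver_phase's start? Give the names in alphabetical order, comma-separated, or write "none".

amber_phase, blue_phase, crimson_phase, green_phase, red_phase

Conditions: its end is no earlier than violet_phase's start (X.end >= Tue 07:00) AND its start is strictly after silver_phase's start (X.start > Mon 04:00).
amber_phase: end Fri 23:00 >= Tue 07:00? ✓; start Fri 05:00 > Mon 04:00? ✓ → yes.
blue_phase: end Sun 07:00 >= Tue 07:00? ✓; start Sat 10:00 > Mon 04:00? ✓ → yes.
crimson_phase: end Sat 20:00 >= Tue 07:00? ✓; start Thu 21:00 > Mon 04:00? ✓ → yes.
gold_phase: end Thu 07:00 >= Tue 07:00? ✓; start Mon 02:00 > Mon 04:00? ✗ → no.
green_phase: end Fri 03:00 >= Tue 07:00? ✓; start Wed 18:00 > Mon 04:00? ✓ → yes.
red_phase: end Thu 16:00 >= Tue 07:00? ✓; start Tue 22:00 > Mon 04:00? ✓ → yes.
teal_phase: end Tue 10:00 >= Tue 07:00? ✓; start Mon 03:00 > Mon 04:00? ✗ → no.
Result: amber_phase, blue_phase, crimson_phase, green_phase, red_phase.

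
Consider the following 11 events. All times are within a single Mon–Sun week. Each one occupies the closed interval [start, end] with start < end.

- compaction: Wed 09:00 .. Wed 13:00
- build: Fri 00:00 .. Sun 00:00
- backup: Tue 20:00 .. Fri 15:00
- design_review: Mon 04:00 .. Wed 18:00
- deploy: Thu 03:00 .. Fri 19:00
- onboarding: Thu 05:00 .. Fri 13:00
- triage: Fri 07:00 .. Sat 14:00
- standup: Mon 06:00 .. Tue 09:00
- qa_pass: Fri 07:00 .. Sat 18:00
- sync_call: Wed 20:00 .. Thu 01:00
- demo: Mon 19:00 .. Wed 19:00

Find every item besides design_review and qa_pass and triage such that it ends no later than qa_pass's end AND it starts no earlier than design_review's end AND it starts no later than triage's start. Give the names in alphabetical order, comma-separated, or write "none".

Conditions: its end is no later than qa_pass's end (X.end <= Sat 18:00) AND its start is no earlier than design_review's end (X.start >= Wed 18:00) AND its start is no later than triage's start (X.start <= Fri 07:00).
backup: end Fri 15:00 <= Sat 18:00? ✓; start Tue 20:00 >= Wed 18:00? ✗; start Tue 20:00 <= Fri 07:00? ✓ → no.
build: end Sun 00:00 <= Sat 18:00? ✗; start Fri 00:00 >= Wed 18:00? ✓; start Fri 00:00 <= Fri 07:00? ✓ → no.
compaction: end Wed 13:00 <= Sat 18:00? ✓; start Wed 09:00 >= Wed 18:00? ✗; start Wed 09:00 <= Fri 07:00? ✓ → no.
demo: end Wed 19:00 <= Sat 18:00? ✓; start Mon 19:00 >= Wed 18:00? ✗; start Mon 19:00 <= Fri 07:00? ✓ → no.
deploy: end Fri 19:00 <= Sat 18:00? ✓; start Thu 03:00 >= Wed 18:00? ✓; start Thu 03:00 <= Fri 07:00? ✓ → yes.
onboarding: end Fri 13:00 <= Sat 18:00? ✓; start Thu 05:00 >= Wed 18:00? ✓; start Thu 05:00 <= Fri 07:00? ✓ → yes.
standup: end Tue 09:00 <= Sat 18:00? ✓; start Mon 06:00 >= Wed 18:00? ✗; start Mon 06:00 <= Fri 07:00? ✓ → no.
sync_call: end Thu 01:00 <= Sat 18:00? ✓; start Wed 20:00 >= Wed 18:00? ✓; start Wed 20:00 <= Fri 07:00? ✓ → yes.
Result: deploy, onboarding, sync_call.

deploy, onboarding, sync_call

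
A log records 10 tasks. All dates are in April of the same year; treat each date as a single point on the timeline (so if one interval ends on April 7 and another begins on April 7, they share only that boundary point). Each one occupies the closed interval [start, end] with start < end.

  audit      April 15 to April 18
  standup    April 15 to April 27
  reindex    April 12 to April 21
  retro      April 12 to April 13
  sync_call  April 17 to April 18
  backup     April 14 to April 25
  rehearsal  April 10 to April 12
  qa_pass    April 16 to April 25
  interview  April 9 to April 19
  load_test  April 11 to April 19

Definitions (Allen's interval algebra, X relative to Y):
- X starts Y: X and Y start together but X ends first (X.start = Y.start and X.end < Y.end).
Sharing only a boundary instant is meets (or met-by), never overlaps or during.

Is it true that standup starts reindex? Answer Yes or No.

No

standup = [April 15, April 27], reindex = [April 12, April 21].
Actual relation of standup to reindex: overlapped-by.
Asked whether 'starts' holds → No.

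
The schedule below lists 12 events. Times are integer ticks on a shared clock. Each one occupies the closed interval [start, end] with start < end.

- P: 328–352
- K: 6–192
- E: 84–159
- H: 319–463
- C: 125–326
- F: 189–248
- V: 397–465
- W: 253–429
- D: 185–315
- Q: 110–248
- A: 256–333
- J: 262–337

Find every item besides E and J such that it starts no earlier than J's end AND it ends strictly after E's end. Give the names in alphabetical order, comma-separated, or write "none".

Conditions: its start is no earlier than J's end (X.start >= 337) AND its end is strictly after E's end (X.end > 159).
A: start 256 >= 337? ✗; end 333 > 159? ✓ → no.
C: start 125 >= 337? ✗; end 326 > 159? ✓ → no.
D: start 185 >= 337? ✗; end 315 > 159? ✓ → no.
F: start 189 >= 337? ✗; end 248 > 159? ✓ → no.
H: start 319 >= 337? ✗; end 463 > 159? ✓ → no.
K: start 6 >= 337? ✗; end 192 > 159? ✓ → no.
P: start 328 >= 337? ✗; end 352 > 159? ✓ → no.
Q: start 110 >= 337? ✗; end 248 > 159? ✓ → no.
V: start 397 >= 337? ✓; end 465 > 159? ✓ → yes.
W: start 253 >= 337? ✗; end 429 > 159? ✓ → no.
Result: V.

V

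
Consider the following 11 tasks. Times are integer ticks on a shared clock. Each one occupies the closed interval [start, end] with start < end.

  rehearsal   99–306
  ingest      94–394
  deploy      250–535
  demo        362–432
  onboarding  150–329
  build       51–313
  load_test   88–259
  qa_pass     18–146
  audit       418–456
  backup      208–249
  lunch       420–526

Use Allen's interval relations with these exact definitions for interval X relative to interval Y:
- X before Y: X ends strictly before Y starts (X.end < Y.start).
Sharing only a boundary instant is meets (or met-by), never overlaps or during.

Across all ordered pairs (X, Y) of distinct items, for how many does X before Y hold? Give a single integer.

24

Checking all 110 ordered pairs for relation 'before'; matching pairs in alphabetical order:
(backup, audit): backup before audit ✓
(backup, demo): backup before demo ✓
(backup, deploy): backup before deploy ✓
(backup, lunch): backup before lunch ✓
(build, audit): build before audit ✓
(build, demo): build before demo ✓
(build, lunch): build before lunch ✓
(ingest, audit): ingest before audit ✓
(ingest, lunch): ingest before lunch ✓
(load_test, audit): load_test before audit ✓
(load_test, demo): load_test before demo ✓
(load_test, lunch): load_test before lunch ✓
(onboarding, audit): onboarding before audit ✓
(onboarding, demo): onboarding before demo ✓
(onboarding, lunch): onboarding before lunch ✓
(qa_pass, audit): qa_pass before audit ✓
(qa_pass, backup): qa_pass before backup ✓
(qa_pass, demo): qa_pass before demo ✓
(qa_pass, deploy): qa_pass before deploy ✓
(qa_pass, lunch): qa_pass before lunch ✓
(qa_pass, onboarding): qa_pass before onboarding ✓
(rehearsal, audit): rehearsal before audit ✓
(rehearsal, demo): rehearsal before demo ✓
(rehearsal, lunch): rehearsal before lunch ✓
Count: 24.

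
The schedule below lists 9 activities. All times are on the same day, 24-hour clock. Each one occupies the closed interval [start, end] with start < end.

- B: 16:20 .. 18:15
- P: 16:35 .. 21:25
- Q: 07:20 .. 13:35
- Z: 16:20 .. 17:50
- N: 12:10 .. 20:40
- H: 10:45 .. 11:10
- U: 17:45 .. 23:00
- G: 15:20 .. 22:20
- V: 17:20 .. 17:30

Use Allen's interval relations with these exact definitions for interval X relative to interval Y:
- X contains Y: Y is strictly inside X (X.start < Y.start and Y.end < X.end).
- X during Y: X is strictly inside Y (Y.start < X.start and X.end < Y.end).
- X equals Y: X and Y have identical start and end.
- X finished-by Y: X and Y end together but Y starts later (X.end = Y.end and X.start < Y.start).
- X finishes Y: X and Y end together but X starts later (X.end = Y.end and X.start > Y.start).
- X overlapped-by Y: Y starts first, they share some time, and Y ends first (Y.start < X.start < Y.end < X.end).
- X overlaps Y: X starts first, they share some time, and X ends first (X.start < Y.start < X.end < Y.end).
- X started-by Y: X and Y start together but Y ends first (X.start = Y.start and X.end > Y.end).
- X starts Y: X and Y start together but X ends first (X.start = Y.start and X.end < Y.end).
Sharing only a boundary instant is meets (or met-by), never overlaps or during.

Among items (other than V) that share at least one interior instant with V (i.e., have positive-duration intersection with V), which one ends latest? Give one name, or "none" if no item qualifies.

Target V = [17:20, 17:30].
B [16:20, 18:15] → contains → candidate.
G [15:20, 22:20] → contains → candidate.
H [10:45, 11:10] → before → excluded.
N [12:10, 20:40] → contains → candidate.
P [16:35, 21:25] → contains → candidate.
Q [07:20, 13:35] → before → excluded.
U [17:45, 23:00] → after → excluded.
Z [16:20, 17:50] → contains → candidate.
Among candidates, latest end is 22:20 → G.

G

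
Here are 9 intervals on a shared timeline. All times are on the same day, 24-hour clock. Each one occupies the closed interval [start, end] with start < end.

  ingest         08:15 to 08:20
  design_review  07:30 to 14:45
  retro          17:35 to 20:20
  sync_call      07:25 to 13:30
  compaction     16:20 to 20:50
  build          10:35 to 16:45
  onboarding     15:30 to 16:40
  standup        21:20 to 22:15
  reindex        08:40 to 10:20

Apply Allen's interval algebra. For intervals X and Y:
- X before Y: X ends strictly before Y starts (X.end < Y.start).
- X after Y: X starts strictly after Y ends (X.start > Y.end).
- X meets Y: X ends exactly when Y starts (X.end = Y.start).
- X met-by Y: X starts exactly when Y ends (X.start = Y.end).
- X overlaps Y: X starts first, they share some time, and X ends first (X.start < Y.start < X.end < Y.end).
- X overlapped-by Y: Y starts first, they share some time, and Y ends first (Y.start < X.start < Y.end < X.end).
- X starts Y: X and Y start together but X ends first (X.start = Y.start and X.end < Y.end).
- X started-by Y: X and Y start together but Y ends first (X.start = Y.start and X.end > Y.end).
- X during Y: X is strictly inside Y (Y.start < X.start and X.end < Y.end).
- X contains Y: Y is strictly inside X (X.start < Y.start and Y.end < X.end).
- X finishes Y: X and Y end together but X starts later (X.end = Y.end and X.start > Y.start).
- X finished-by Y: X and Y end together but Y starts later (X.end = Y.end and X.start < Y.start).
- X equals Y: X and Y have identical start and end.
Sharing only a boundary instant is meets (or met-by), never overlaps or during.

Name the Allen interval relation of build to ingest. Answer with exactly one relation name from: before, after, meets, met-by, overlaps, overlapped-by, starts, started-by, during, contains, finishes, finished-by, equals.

after

build = [10:35, 16:45]; ingest = [08:15, 08:20].
Compare endpoints: build.start > ingest.start, build.start > ingest.end, build.end > ingest.start, build.end > ingest.end.
That pattern is 'after'.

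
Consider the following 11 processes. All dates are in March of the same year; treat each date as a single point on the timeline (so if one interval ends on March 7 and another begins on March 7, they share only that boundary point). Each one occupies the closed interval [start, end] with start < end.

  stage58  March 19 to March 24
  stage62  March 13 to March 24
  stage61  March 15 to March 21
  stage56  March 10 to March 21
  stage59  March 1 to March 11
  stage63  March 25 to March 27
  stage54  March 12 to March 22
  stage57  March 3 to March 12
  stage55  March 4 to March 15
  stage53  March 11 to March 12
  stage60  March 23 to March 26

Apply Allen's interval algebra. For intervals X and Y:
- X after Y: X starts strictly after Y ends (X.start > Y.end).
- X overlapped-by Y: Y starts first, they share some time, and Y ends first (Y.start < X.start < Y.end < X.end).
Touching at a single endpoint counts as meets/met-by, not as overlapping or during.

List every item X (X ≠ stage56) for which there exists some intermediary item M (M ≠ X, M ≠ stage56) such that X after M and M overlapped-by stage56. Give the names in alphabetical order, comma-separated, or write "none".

Target stage56 = [March 10, March 21].
Intermediaries M with M overlapped-by stage56: stage54, stage58, stage62.
Via stage54 — items with X after stage54: stage60, stage63.
Via stage58 — items with X after stage58: stage63.
Via stage62 — items with X after stage62: stage63.
Union: stage60, stage63.

stage60, stage63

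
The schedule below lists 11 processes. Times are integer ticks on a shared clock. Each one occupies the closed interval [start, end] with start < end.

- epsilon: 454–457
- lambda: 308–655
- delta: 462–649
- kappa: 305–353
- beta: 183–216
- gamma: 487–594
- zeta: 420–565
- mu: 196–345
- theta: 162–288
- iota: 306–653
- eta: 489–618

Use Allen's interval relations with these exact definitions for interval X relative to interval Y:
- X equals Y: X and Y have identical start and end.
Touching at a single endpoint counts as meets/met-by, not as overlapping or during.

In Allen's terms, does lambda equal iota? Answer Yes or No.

No

lambda = [308, 655], iota = [306, 653].
Actual relation of lambda to iota: overlapped-by.
Asked whether 'equals' holds → No.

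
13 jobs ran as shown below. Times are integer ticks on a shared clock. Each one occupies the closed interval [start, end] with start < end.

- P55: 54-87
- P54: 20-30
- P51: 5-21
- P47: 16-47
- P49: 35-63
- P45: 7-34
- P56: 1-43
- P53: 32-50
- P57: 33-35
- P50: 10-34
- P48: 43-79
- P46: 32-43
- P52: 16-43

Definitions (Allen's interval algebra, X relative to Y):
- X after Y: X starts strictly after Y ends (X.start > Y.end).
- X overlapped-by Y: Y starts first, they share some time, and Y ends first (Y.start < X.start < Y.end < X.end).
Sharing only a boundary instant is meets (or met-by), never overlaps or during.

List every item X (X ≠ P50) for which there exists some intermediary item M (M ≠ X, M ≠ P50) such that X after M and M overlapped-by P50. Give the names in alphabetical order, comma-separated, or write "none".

Target P50 = [10, 34].
Intermediaries M with M overlapped-by P50: P46, P47, P52, P53, P57.
Via P46 — items with X after P46: P55.
Via P47 — items with X after P47: P55.
Via P52 — items with X after P52: P55.
Via P53 — items with X after P53: P55.
Via P57 — items with X after P57: P48, P55.
Union: P48, P55.

P48, P55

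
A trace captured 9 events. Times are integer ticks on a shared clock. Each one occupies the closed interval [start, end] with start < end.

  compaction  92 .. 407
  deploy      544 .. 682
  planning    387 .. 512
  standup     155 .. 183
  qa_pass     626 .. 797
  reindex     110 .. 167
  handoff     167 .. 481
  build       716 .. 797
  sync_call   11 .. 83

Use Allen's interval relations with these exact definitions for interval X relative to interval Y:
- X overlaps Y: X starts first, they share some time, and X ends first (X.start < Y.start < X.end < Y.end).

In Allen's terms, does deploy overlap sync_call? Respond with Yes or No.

No

deploy = [544, 682], sync_call = [11, 83].
Actual relation of deploy to sync_call: after.
Asked whether 'overlaps' holds → No.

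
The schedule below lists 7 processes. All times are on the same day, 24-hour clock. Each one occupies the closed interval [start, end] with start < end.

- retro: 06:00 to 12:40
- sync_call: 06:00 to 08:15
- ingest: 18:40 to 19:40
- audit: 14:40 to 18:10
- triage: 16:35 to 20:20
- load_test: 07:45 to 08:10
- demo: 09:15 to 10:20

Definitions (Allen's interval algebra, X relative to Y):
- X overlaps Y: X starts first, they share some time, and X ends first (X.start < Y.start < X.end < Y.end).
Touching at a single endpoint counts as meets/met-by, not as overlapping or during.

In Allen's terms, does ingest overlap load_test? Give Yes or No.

No

ingest = [18:40, 19:40], load_test = [07:45, 08:10].
Actual relation of ingest to load_test: after.
Asked whether 'overlaps' holds → No.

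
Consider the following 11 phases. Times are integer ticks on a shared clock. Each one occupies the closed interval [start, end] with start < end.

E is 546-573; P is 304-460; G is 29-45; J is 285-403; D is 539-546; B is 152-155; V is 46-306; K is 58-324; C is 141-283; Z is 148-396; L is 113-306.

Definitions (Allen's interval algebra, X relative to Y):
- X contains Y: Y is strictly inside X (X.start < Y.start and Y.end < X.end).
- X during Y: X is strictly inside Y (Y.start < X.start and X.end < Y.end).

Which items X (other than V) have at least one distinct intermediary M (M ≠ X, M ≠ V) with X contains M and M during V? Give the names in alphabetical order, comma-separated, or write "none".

Target V = [46, 306].
Intermediaries M with M during V: B, C.
Via B — items with X contains B: C, K, L, Z.
Via C — items with X contains C: K, L.
Union: C, K, L, Z.

C, K, L, Z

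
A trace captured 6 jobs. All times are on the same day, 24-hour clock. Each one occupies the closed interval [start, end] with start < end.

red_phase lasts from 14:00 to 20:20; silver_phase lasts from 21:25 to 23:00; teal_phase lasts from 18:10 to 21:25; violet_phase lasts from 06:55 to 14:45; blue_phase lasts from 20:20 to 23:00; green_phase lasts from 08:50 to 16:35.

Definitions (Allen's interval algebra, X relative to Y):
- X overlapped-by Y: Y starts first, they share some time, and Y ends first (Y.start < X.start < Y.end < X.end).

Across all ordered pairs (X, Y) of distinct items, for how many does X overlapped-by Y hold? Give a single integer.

Checking all 30 ordered pairs for relation 'overlapped-by'; matching pairs in alphabetical order:
(blue_phase, teal_phase): blue_phase overlapped-by teal_phase ✓
(green_phase, violet_phase): green_phase overlapped-by violet_phase ✓
(red_phase, green_phase): red_phase overlapped-by green_phase ✓
(red_phase, violet_phase): red_phase overlapped-by violet_phase ✓
(teal_phase, red_phase): teal_phase overlapped-by red_phase ✓
Count: 5.

5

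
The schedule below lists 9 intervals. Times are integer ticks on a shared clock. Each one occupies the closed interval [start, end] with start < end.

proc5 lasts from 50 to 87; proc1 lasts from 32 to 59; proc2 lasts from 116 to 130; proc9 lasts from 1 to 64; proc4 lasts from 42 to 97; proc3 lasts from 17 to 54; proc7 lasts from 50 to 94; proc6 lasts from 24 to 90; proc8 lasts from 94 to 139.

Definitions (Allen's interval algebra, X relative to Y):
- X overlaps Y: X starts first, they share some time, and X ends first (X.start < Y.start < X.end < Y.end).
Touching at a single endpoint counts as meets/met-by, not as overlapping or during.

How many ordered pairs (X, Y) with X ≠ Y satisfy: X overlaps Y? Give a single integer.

15

Checking all 72 ordered pairs for relation 'overlaps'; matching pairs in alphabetical order:
(proc1, proc4): proc1 overlaps proc4 ✓
(proc1, proc5): proc1 overlaps proc5 ✓
(proc1, proc7): proc1 overlaps proc7 ✓
(proc3, proc1): proc3 overlaps proc1 ✓
(proc3, proc4): proc3 overlaps proc4 ✓
(proc3, proc5): proc3 overlaps proc5 ✓
(proc3, proc6): proc3 overlaps proc6 ✓
(proc3, proc7): proc3 overlaps proc7 ✓
(proc4, proc8): proc4 overlaps proc8 ✓
(proc6, proc4): proc6 overlaps proc4 ✓
(proc6, proc7): proc6 overlaps proc7 ✓
(proc9, proc4): proc9 overlaps proc4 ✓
(proc9, proc5): proc9 overlaps proc5 ✓
(proc9, proc6): proc9 overlaps proc6 ✓
(proc9, proc7): proc9 overlaps proc7 ✓
Count: 15.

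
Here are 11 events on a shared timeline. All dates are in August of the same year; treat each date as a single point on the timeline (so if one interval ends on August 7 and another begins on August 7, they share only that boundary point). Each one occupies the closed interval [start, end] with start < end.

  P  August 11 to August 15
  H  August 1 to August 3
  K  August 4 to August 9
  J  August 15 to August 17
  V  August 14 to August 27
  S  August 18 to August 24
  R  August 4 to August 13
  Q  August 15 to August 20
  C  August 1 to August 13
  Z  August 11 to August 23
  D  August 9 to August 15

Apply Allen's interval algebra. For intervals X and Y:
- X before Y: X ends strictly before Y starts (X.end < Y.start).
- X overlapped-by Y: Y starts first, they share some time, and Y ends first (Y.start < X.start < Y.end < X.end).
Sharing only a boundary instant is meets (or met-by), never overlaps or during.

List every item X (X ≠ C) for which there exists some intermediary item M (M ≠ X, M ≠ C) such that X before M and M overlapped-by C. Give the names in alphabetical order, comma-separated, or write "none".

H, K

Target C = [August 1, August 13].
Intermediaries M with M overlapped-by C: D, P, Z.
Via D — items with X before D: H.
Via P — items with X before P: H, K.
Via Z — items with X before Z: H, K.
Union: H, K.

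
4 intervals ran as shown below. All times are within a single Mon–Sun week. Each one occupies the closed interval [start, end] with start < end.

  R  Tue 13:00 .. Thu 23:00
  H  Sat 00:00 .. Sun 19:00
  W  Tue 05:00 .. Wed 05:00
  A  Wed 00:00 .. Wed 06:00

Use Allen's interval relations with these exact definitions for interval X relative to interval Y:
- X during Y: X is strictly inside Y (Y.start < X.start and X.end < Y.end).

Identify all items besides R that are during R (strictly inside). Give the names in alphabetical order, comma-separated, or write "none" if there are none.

Target R = [Tue 13:00, Thu 23:00].
A [Wed 00:00, Wed 06:00] → during → yes.
H [Sat 00:00, Sun 19:00] → after → no.
W [Tue 05:00, Wed 05:00] → overlaps → no.
Result: A.

A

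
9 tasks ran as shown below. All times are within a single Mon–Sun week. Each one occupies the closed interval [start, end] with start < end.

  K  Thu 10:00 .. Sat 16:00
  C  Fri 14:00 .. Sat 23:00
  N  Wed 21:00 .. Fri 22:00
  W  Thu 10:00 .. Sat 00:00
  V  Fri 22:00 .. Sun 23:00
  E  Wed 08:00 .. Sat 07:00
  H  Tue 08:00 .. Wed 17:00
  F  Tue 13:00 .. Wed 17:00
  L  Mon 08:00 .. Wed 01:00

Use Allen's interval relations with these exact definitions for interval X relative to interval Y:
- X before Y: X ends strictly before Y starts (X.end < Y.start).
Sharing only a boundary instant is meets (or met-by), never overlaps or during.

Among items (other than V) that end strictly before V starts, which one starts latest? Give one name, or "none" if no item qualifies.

F

Target V = [Fri 22:00, Sun 23:00].
C [Fri 14:00, Sat 23:00] → overlaps → excluded.
E [Wed 08:00, Sat 07:00] → overlaps → excluded.
F [Tue 13:00, Wed 17:00] → before → candidate.
H [Tue 08:00, Wed 17:00] → before → candidate.
K [Thu 10:00, Sat 16:00] → overlaps → excluded.
L [Mon 08:00, Wed 01:00] → before → candidate.
N [Wed 21:00, Fri 22:00] → meets → excluded.
W [Thu 10:00, Sat 00:00] → overlaps → excluded.
Among candidates, latest start is Tue 13:00 → F.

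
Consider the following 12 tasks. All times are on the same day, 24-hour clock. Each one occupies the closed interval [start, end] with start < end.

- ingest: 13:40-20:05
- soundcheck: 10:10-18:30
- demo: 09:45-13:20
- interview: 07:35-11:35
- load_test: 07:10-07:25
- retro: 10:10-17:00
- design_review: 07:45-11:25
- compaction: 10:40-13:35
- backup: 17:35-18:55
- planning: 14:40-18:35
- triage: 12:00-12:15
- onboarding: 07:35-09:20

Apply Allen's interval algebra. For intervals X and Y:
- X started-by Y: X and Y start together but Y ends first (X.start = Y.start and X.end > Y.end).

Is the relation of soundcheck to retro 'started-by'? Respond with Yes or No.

soundcheck = [10:10, 18:30], retro = [10:10, 17:00].
Actual relation of soundcheck to retro: started-by.
Asked whether 'started-by' holds → Yes.

Yes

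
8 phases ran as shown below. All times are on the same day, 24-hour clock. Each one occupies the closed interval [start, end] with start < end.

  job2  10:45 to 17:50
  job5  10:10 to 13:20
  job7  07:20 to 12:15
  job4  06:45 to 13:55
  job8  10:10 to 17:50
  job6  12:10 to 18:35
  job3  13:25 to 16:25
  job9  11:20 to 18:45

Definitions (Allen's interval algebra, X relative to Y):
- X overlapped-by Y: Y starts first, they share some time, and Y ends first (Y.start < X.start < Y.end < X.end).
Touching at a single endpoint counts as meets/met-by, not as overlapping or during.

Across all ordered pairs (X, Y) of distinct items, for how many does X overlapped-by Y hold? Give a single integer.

Checking all 56 ordered pairs for relation 'overlapped-by'; matching pairs in alphabetical order:
(job2, job4): job2 overlapped-by job4 ✓
(job2, job5): job2 overlapped-by job5 ✓
(job2, job7): job2 overlapped-by job7 ✓
(job3, job4): job3 overlapped-by job4 ✓
(job5, job7): job5 overlapped-by job7 ✓
(job6, job2): job6 overlapped-by job2 ✓
(job6, job4): job6 overlapped-by job4 ✓
(job6, job5): job6 overlapped-by job5 ✓
(job6, job7): job6 overlapped-by job7 ✓
(job6, job8): job6 overlapped-by job8 ✓
(job8, job4): job8 overlapped-by job4 ✓
(job8, job7): job8 overlapped-by job7 ✓
(job9, job2): job9 overlapped-by job2 ✓
(job9, job4): job9 overlapped-by job4 ✓
(job9, job5): job9 overlapped-by job5 ✓
(job9, job7): job9 overlapped-by job7 ✓
(job9, job8): job9 overlapped-by job8 ✓
Count: 17.

17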